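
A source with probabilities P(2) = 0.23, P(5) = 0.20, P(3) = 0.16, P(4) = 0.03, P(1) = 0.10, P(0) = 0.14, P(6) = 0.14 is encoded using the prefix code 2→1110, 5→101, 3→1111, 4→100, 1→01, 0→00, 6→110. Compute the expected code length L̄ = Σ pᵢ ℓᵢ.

L̄ = Σ pᵢ·ℓᵢ = 0.23·4 + 0.20·3 + 0.16·4 + 0.03·3 + 0.10·2 + 0.14·2 + 0.14·3 = 3.15 bits/symbol.

3.15 bits/symbol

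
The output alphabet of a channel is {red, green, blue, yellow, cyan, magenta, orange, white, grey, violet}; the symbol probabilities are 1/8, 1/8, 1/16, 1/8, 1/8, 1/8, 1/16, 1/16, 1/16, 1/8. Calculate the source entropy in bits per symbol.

3.25 bits

Each probability is a power of 1/2, so log₂(1/p) is an integer.
H = Σ p·log₂(1/p) = 1/8·3 + 1/8·3 + 1/16·4 + 1/8·3 + 1/8·3 + 1/8·3 + 1/16·4 + 1/16·4 + 1/16·4 + 1/8·3 = 3.25 bits.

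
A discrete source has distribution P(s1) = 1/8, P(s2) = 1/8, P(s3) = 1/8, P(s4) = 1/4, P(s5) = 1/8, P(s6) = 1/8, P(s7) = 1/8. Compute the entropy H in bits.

2.75 bits

Each probability is a power of 1/2, so log₂(1/p) is an integer.
H = Σ p·log₂(1/p) = 1/8·3 + 1/8·3 + 1/8·3 + 1/4·2 + 1/8·3 + 1/8·3 + 1/8·3 = 2.75 bits.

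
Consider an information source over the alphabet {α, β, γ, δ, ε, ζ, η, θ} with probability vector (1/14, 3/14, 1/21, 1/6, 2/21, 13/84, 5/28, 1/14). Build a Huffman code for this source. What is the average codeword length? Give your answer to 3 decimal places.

Repeatedly combine the two least-probable nodes; the expected code length is the sum of the merged weights.
merge 1/21 + 1/14 → 5/42
merge 1/14 + 2/21 → 1/6
merge 5/42 + 13/84 → 23/84
merge 1/6 + 1/6 → 1/3
merge 5/28 + 3/14 → 11/28
merge 23/84 + 1/3 → 17/28
merge 11/28 + 17/28 → 1
L = 5/42 + 1/6 + 23/84 + 1/3 + 11/28 + 17/28 + 1 = 81/28 ≈ 2.893 bits/symbol.

2.893 bits/symbol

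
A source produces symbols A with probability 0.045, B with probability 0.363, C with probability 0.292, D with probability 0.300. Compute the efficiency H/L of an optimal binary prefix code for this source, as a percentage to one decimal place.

89.8%

Entropy H = −Σ p log₂ p ≈ 1.7717 bits.
Huffman merges: 9/200+73/250→337/1000; 3/10+337/1000→637/1000; 363/1000+637/1000→1. L = 987/500 ≈ 1.9740.
Efficiency = H/L = 1.7717/1.9740 = 89.8%.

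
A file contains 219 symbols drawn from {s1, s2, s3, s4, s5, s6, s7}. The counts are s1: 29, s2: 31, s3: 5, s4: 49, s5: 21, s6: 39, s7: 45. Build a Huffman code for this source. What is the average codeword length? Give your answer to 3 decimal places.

2.689 bits/symbol

Probabilities are the counts divided by 219.
Repeatedly combine the two least-probable nodes; the expected code length is the sum of the merged weights.
merge 5/219 + 7/73 → 26/219
merge 26/219 + 29/219 → 55/219
merge 31/219 + 13/73 → 70/219
merge 15/73 + 49/219 → 94/219
merge 55/219 + 70/219 → 125/219
merge 94/219 + 125/219 → 1
L = 26/219 + 55/219 + 70/219 + 94/219 + 125/219 + 1 = 589/219 ≈ 2.689 bits/symbol.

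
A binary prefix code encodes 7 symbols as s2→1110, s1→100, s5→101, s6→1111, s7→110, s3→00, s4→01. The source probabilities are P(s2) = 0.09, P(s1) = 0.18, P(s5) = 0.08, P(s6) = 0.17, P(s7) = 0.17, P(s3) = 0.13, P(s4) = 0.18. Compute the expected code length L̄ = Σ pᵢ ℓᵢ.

2.95 bits/symbol

L̄ = Σ pᵢ·ℓᵢ = 0.09·4 + 0.18·3 + 0.08·3 + 0.17·4 + 0.17·3 + 0.13·2 + 0.18·2 = 2.95 bits/symbol.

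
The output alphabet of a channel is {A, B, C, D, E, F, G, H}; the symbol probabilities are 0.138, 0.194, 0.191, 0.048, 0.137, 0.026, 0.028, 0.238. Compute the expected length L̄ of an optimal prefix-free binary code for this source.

Repeatedly combine the two least-probable nodes; the expected code length is the sum of the merged weights.
merge 13/500 + 7/250 → 27/500
merge 6/125 + 27/500 → 51/500
merge 51/500 + 137/1000 → 239/1000
merge 69/500 + 191/1000 → 329/1000
merge 97/500 + 119/500 → 54/125
merge 239/1000 + 329/1000 → 71/125
merge 54/125 + 71/125 → 1
L = 27/500 + 51/500 + 239/1000 + 329/1000 + 54/125 + 71/125 + 1 = 681/250 = 2.724 bits/symbol.

2.724 bits/symbol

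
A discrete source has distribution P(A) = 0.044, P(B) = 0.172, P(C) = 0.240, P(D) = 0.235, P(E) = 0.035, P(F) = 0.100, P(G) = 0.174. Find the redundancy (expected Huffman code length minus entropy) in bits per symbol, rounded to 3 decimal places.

Entropy H = −Σ p log₂ p ≈ 2.5606 bits.
Huffman merges: 7/200+11/250→79/1000; 79/1000+1/10→179/1000; 43/250+87/500→173/500; 179/1000+47/200→207/500; 6/25+173/500→293/500; 207/500+293/500→1. L = 651/250 ≈ 2.6040.
L − H = 2.6040 − 2.5606 = 0.043 bits.

0.043 bits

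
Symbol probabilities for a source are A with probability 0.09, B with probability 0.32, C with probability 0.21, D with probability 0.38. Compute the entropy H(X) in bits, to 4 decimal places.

H = −Σ pᵢ log₂ pᵢ.
−0.09·log₂(0.09) = 0.3127
−0.32·log₂(0.32) = 0.5260
−0.21·log₂(0.21) = 0.4728
−0.38·log₂(0.38) = 0.5305
Sum ≈ 1.8420 → 1.8420 bits.

1.8420 bits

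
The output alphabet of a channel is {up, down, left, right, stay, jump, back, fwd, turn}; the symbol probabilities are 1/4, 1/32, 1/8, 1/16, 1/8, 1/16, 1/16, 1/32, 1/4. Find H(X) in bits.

Each probability is a power of 1/2, so log₂(1/p) is an integer.
H = Σ p·log₂(1/p) = 1/4·2 + 1/32·5 + 1/8·3 + 1/16·4 + 1/8·3 + 1/16·4 + 1/16·4 + 1/32·5 + 1/4·2 = 2.8125 bits.

2.8125 bits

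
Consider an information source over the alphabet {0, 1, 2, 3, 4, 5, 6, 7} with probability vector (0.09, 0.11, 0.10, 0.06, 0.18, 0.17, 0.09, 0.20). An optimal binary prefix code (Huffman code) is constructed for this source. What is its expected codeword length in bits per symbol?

2.95 bits/symbol

Repeatedly combine the two least-probable nodes; the expected code length is the sum of the merged weights.
merge 3/50 + 9/100 → 3/20
merge 9/100 + 1/10 → 19/100
merge 11/100 + 3/20 → 13/50
merge 17/100 + 9/50 → 7/20
merge 19/100 + 1/5 → 39/100
merge 13/50 + 7/20 → 61/100
merge 39/100 + 61/100 → 1
L = 3/20 + 19/100 + 13/50 + 7/20 + 39/100 + 61/100 + 1 = 59/20 = 2.95 bits/symbol.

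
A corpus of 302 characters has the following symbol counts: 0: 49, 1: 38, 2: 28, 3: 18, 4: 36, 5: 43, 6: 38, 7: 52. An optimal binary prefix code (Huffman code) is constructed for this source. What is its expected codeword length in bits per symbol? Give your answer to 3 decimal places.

2.980 bits/symbol

Probabilities are the counts divided by 302.
Repeatedly combine the two least-probable nodes; the expected code length is the sum of the merged weights.
merge 9/151 + 14/151 → 23/151
merge 18/151 + 19/151 → 37/151
merge 19/151 + 43/302 → 81/302
merge 23/151 + 49/302 → 95/302
merge 26/151 + 37/151 → 63/151
merge 81/302 + 95/302 → 88/151
merge 63/151 + 88/151 → 1
L = 23/151 + 37/151 + 81/302 + 95/302 + 63/151 + 88/151 + 1 = 450/151 ≈ 2.980 bits/symbol.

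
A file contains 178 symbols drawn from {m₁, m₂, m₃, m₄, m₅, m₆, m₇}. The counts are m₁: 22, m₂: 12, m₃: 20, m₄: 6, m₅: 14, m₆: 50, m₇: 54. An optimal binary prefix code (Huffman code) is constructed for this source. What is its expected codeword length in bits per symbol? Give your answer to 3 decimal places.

Probabilities are the counts divided by 178.
Repeatedly combine the two least-probable nodes; the expected code length is the sum of the merged weights.
merge 3/89 + 6/89 → 9/89
merge 7/89 + 9/89 → 16/89
merge 10/89 + 11/89 → 21/89
merge 16/89 + 21/89 → 37/89
merge 25/89 + 27/89 → 52/89
merge 37/89 + 52/89 → 1
L = 9/89 + 16/89 + 21/89 + 37/89 + 52/89 + 1 = 224/89 ≈ 2.517 bits/symbol.

2.517 bits/symbol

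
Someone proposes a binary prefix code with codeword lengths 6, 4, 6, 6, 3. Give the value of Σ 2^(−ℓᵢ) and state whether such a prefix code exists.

0.234375; yes

With common denominator 2^6 = 64: Σ 2^(−ℓᵢ) = 1/64 + 4/64 + 1/64 + 1/64 + 8/64 = 15/64 = 0.234375.
Kraft's inequality requires Σ ≤ 1; here Σ = 0.234375 ≤ 1, so such a prefix code exists.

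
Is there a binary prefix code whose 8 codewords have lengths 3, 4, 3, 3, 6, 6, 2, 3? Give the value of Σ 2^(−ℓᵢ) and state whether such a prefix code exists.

0.84375; yes

With common denominator 2^6 = 64: Σ 2^(−ℓᵢ) = 8/64 + 4/64 + 8/64 + 8/64 + 1/64 + 1/64 + 16/64 + 8/64 = 54/64 = 0.84375.
Kraft's inequality requires Σ ≤ 1; here Σ = 0.84375 ≤ 1, so such a prefix code exists.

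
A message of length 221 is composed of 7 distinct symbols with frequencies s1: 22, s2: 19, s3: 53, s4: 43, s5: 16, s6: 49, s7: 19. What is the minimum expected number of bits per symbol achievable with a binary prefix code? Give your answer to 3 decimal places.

Probabilities are the counts divided by 221.
Repeatedly combine the two least-probable nodes; the expected code length is the sum of the merged weights.
merge 16/221 + 19/221 → 35/221
merge 19/221 + 22/221 → 41/221
merge 35/221 + 41/221 → 76/221
merge 43/221 + 49/221 → 92/221
merge 53/221 + 76/221 → 129/221
merge 92/221 + 129/221 → 1
L = 35/221 + 41/221 + 76/221 + 92/221 + 129/221 + 1 = 594/221 ≈ 2.688 bits/symbol.

2.688 bits/symbol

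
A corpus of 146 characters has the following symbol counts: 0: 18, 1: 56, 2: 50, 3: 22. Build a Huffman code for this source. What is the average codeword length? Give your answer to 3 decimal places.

1.890 bits/symbol

Probabilities are the counts divided by 146.
Repeatedly combine the two least-probable nodes; the expected code length is the sum of the merged weights.
merge 9/73 + 11/73 → 20/73
merge 20/73 + 25/73 → 45/73
merge 28/73 + 45/73 → 1
L = 20/73 + 45/73 + 1 = 138/73 ≈ 1.890 bits/symbol.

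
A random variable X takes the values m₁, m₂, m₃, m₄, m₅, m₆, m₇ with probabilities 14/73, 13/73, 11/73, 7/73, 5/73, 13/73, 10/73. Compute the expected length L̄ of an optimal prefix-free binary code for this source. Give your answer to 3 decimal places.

2.795 bits/symbol

Repeatedly combine the two least-probable nodes; the expected code length is the sum of the merged weights.
merge 5/73 + 7/73 → 12/73
merge 10/73 + 11/73 → 21/73
merge 12/73 + 13/73 → 25/73
merge 13/73 + 14/73 → 27/73
merge 21/73 + 25/73 → 46/73
merge 27/73 + 46/73 → 1
L = 12/73 + 21/73 + 25/73 + 27/73 + 46/73 + 1 = 204/73 ≈ 2.795 bits/symbol.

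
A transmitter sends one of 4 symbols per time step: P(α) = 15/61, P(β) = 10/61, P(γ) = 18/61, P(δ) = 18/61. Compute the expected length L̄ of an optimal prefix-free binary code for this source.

2 bits/symbol

Repeatedly combine the two least-probable nodes; the expected code length is the sum of the merged weights.
merge 10/61 + 15/61 → 25/61
merge 18/61 + 18/61 → 36/61
merge 25/61 + 36/61 → 1
L = 25/61 + 36/61 + 1 = 2 bits/symbol.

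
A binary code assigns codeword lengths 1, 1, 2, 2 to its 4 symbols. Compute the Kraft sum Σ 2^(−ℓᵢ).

With common denominator 2^2 = 4: Σ 2^(−ℓᵢ) = 2/4 + 2/4 + 1/4 + 1/4 = 6/4 = 1.5.

1.5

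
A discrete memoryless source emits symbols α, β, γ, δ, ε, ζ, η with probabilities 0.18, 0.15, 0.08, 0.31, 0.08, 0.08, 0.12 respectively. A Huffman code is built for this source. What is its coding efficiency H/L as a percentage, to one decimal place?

98.2%

Entropy H = −Σ p log₂ p ≈ 2.6212 bits.
Huffman merges: 2/25+2/25→4/25; 2/25+3/25→1/5; 3/20+4/25→31/100; 9/50+1/5→19/50; 31/100+31/100→31/50; 19/50+31/50→1. L = 267/100 ≈ 2.6700.
Efficiency = H/L = 2.6212/2.6700 = 98.2%.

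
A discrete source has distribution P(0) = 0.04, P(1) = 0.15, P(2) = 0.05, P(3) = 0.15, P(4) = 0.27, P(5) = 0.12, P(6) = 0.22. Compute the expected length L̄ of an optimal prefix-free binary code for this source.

Repeatedly combine the two least-probable nodes; the expected code length is the sum of the merged weights.
merge 1/25 + 1/20 → 9/100
merge 9/100 + 3/25 → 21/100
merge 3/20 + 3/20 → 3/10
merge 21/100 + 11/50 → 43/100
merge 27/100 + 3/10 → 57/100
merge 43/100 + 57/100 → 1
L = 9/100 + 21/100 + 3/10 + 43/100 + 57/100 + 1 = 13/5 = 2.6 bits/symbol.

2.6 bits/symbol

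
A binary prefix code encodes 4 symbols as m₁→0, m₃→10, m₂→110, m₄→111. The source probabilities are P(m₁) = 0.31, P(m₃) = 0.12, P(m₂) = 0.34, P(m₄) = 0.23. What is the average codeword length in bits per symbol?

2.26 bits/symbol

L̄ = Σ pᵢ·ℓᵢ = 0.31·1 + 0.12·2 + 0.34·3 + 0.23·3 = 2.26 bits/symbol.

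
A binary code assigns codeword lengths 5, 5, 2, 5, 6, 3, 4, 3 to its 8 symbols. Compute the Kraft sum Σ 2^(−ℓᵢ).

With common denominator 2^6 = 64: Σ 2^(−ℓᵢ) = 2/64 + 2/64 + 16/64 + 2/64 + 1/64 + 8/64 + 4/64 + 8/64 = 43/64 = 0.671875.

0.671875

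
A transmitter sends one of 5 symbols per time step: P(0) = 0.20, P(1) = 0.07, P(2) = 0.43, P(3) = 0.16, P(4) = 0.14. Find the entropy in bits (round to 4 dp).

2.0766 bits

H = −Σ pᵢ log₂ pᵢ.
−0.20·log₂(0.20) = 0.4644
−0.07·log₂(0.07) = 0.2686
−0.43·log₂(0.43) = 0.5236
−0.16·log₂(0.16) = 0.4230
−0.14·log₂(0.14) = 0.3971
Sum ≈ 2.0766 → 2.0766 bits.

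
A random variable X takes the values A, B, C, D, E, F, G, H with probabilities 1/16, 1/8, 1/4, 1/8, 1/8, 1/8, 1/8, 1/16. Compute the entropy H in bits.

2.875 bits

Each probability is a power of 1/2, so log₂(1/p) is an integer.
H = Σ p·log₂(1/p) = 1/16·4 + 1/8·3 + 1/4·2 + 1/8·3 + 1/8·3 + 1/8·3 + 1/8·3 + 1/16·4 = 2.875 bits.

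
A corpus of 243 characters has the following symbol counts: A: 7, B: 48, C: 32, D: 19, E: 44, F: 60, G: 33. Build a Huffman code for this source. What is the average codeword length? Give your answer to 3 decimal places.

2.663 bits/symbol

Probabilities are the counts divided by 243.
Repeatedly combine the two least-probable nodes; the expected code length is the sum of the merged weights.
merge 7/243 + 19/243 → 26/243
merge 26/243 + 32/243 → 58/243
merge 11/81 + 44/243 → 77/243
merge 16/81 + 58/243 → 106/243
merge 20/81 + 77/243 → 137/243
merge 106/243 + 137/243 → 1
L = 26/243 + 58/243 + 77/243 + 106/243 + 137/243 + 1 = 647/243 ≈ 2.663 bits/symbol.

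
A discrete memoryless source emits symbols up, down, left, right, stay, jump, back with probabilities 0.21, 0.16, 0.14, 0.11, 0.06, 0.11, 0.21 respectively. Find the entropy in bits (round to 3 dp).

H = −Σ pᵢ log₂ pᵢ.
−0.21·log₂(0.21) = 0.4728
−0.16·log₂(0.16) = 0.4230
−0.14·log₂(0.14) = 0.3971
−0.11·log₂(0.11) = 0.3503
−0.06·log₂(0.06) = 0.2435
−0.11·log₂(0.11) = 0.3503
−0.21·log₂(0.21) = 0.4728
Sum ≈ 2.7099 → 2.710 bits.

2.710 bits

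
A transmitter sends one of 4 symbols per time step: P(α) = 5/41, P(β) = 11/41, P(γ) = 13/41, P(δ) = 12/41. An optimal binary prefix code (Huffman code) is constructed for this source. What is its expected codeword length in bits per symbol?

Repeatedly combine the two least-probable nodes; the expected code length is the sum of the merged weights.
merge 5/41 + 11/41 → 16/41
merge 12/41 + 13/41 → 25/41
merge 16/41 + 25/41 → 1
L = 16/41 + 25/41 + 1 = 2 bits/symbol.

2 bits/symbol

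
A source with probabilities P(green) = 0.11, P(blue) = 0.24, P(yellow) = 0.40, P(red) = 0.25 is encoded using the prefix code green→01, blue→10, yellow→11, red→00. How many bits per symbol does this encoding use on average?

L̄ = Σ pᵢ·ℓᵢ = 0.11·2 + 0.24·2 + 0.40·2 + 0.25·2 = 2 bits/symbol.

2 bits/symbol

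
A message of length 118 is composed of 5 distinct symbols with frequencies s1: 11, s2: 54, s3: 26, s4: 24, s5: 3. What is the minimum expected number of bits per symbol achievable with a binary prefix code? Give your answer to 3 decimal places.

1.983 bits/symbol

Probabilities are the counts divided by 118.
Repeatedly combine the two least-probable nodes; the expected code length is the sum of the merged weights.
merge 3/118 + 11/118 → 7/59
merge 7/59 + 12/59 → 19/59
merge 13/59 + 19/59 → 32/59
merge 27/59 + 32/59 → 1
L = 7/59 + 19/59 + 32/59 + 1 = 117/59 ≈ 1.983 bits/symbol.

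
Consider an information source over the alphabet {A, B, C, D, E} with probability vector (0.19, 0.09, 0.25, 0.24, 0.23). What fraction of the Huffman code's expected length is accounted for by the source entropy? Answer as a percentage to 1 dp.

98.7%

Entropy H = −Σ p log₂ p ≈ 2.2497 bits.
Huffman merges: 9/100+19/100→7/25; 23/100+6/25→47/100; 1/4+7/25→53/100; 47/100+53/100→1. L = 57/25 ≈ 2.2800.
Efficiency = H/L = 2.2497/2.2800 = 98.7%.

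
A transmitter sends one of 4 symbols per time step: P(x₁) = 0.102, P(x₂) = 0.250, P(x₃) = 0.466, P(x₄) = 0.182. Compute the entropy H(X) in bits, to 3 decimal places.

H = −Σ pᵢ log₂ pᵢ.
−0.102·log₂(0.102) = 0.3359
−0.250·log₂(0.250) = 0.5000
−0.466·log₂(0.466) = 0.5133
−0.182·log₂(0.182) = 0.4474
Sum ≈ 1.7966 → 1.797 bits.

1.797 bits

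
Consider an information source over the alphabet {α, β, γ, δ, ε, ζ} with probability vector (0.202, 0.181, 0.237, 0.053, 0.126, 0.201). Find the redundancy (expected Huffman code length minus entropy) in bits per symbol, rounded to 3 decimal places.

Entropy H = −Σ p log₂ p ≈ 2.4711 bits.
Huffman merges: 53/1000+63/500→179/1000; 179/1000+181/1000→9/25; 201/1000+101/500→403/1000; 237/1000+9/25→597/1000; 403/1000+597/1000→1. L = 2539/1000 ≈ 2.5390.
L − H = 2.5390 − 2.4711 = 0.068 bits.

0.068 bits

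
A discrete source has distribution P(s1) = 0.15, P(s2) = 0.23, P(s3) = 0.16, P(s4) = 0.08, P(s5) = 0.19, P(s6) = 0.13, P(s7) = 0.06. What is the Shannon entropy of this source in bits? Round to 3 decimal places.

H = −Σ pᵢ log₂ pᵢ.
−0.15·log₂(0.15) = 0.4105
−0.23·log₂(0.23) = 0.4877
−0.16·log₂(0.16) = 0.4230
−0.08·log₂(0.08) = 0.2915
−0.19·log₂(0.19) = 0.4552
−0.13·log₂(0.13) = 0.3826
−0.06·log₂(0.06) = 0.2435
Sum ≈ 2.6941 → 2.694 bits.

2.694 bits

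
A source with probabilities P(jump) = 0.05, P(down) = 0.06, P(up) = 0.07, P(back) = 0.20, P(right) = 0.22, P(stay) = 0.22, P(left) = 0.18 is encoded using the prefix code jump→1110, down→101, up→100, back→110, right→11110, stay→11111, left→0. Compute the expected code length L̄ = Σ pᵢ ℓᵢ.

L̄ = Σ pᵢ·ℓᵢ = 0.05·4 + 0.06·3 + 0.07·3 + 0.20·3 + 0.22·5 + 0.22·5 + 0.18·1 = 3.57 bits/symbol.

3.57 bits/symbol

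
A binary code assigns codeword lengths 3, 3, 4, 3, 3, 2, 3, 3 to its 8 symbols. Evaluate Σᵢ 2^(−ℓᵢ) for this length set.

With common denominator 2^4 = 16: Σ 2^(−ℓᵢ) = 2/16 + 2/16 + 1/16 + 2/16 + 2/16 + 4/16 + 2/16 + 2/16 = 17/16 = 1.0625.

1.0625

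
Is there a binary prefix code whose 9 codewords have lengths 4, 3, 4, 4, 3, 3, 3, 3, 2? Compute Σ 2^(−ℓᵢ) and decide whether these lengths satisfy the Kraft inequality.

With common denominator 2^4 = 16: Σ 2^(−ℓᵢ) = 1/16 + 2/16 + 1/16 + 1/16 + 2/16 + 2/16 + 2/16 + 2/16 + 4/16 = 17/16 = 1.0625.
Kraft's inequality requires Σ ≤ 1; here Σ = 1.0625 > 1, so no such prefix code exists.

1.0625; no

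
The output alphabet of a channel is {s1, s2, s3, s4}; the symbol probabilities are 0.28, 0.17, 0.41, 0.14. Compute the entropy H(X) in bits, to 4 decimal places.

1.8733 bits

H = −Σ pᵢ log₂ pᵢ.
−0.28·log₂(0.28) = 0.5142
−0.17·log₂(0.17) = 0.4346
−0.41·log₂(0.41) = 0.5274
−0.14·log₂(0.14) = 0.3971
Sum ≈ 1.8733 → 1.8733 bits.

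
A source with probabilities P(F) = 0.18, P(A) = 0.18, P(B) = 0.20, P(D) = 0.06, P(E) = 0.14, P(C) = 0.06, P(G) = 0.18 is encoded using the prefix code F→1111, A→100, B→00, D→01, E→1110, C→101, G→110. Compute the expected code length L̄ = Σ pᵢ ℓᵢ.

3.06 bits/symbol

L̄ = Σ pᵢ·ℓᵢ = 0.18·4 + 0.18·3 + 0.20·2 + 0.06·2 + 0.14·4 + 0.06·3 + 0.18·3 = 3.06 bits/symbol.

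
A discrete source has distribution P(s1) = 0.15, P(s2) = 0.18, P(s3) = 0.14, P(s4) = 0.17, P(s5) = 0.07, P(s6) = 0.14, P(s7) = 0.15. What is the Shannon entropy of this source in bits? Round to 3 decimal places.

2.764 bits

H = −Σ pᵢ log₂ pᵢ.
−0.15·log₂(0.15) = 0.4105
−0.18·log₂(0.18) = 0.4453
−0.14·log₂(0.14) = 0.3971
−0.17·log₂(0.17) = 0.4346
−0.07·log₂(0.07) = 0.2686
−0.14·log₂(0.14) = 0.3971
−0.15·log₂(0.15) = 0.4105
Sum ≈ 2.7638 → 2.764 bits.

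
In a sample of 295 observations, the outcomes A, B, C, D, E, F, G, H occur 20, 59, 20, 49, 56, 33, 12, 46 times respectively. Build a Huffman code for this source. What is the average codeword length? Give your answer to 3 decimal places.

2.895 bits/symbol

Probabilities are the counts divided by 295.
Repeatedly combine the two least-probable nodes; the expected code length is the sum of the merged weights.
merge 12/295 + 4/59 → 32/295
merge 4/59 + 32/295 → 52/295
merge 33/295 + 46/295 → 79/295
merge 49/295 + 52/295 → 101/295
merge 56/295 + 1/5 → 23/59
merge 79/295 + 101/295 → 36/59
merge 23/59 + 36/59 → 1
L = 32/295 + 52/295 + 79/295 + 101/295 + 23/59 + 36/59 + 1 = 854/295 ≈ 2.895 bits/symbol.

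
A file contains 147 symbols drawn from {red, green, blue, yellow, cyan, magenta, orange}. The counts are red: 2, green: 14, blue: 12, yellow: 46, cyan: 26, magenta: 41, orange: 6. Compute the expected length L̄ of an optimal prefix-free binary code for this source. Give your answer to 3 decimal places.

Probabilities are the counts divided by 147.
Repeatedly combine the two least-probable nodes; the expected code length is the sum of the merged weights.
merge 2/147 + 2/49 → 8/147
merge 8/147 + 4/49 → 20/147
merge 2/21 + 20/147 → 34/147
merge 26/147 + 34/147 → 20/49
merge 41/147 + 46/147 → 29/49
merge 20/49 + 29/49 → 1
L = 8/147 + 20/147 + 34/147 + 20/49 + 29/49 + 1 = 356/147 ≈ 2.422 bits/symbol.

2.422 bits/symbol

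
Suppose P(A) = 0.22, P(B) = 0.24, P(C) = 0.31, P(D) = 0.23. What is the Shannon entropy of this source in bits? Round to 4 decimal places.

H = −Σ pᵢ log₂ pᵢ.
−0.22·log₂(0.22) = 0.4806
−0.24·log₂(0.24) = 0.4941
−0.31·log₂(0.31) = 0.5238
−0.23·log₂(0.23) = 0.4877
Sum ≈ 1.9862 → 1.9862 bits.

1.9862 bits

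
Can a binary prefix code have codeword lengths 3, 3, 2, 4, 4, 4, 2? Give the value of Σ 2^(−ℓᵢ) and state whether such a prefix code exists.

0.9375; yes

With common denominator 2^4 = 16: Σ 2^(−ℓᵢ) = 2/16 + 2/16 + 4/16 + 1/16 + 1/16 + 1/16 + 4/16 = 15/16 = 0.9375.
Kraft's inequality requires Σ ≤ 1; here Σ = 0.9375 ≤ 1, so such a prefix code exists.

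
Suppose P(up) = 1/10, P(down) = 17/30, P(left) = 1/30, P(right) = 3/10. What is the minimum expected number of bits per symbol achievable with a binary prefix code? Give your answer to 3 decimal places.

1.567 bits/symbol

Repeatedly combine the two least-probable nodes; the expected code length is the sum of the merged weights.
merge 1/30 + 1/10 → 2/15
merge 2/15 + 3/10 → 13/30
merge 13/30 + 17/30 → 1
L = 2/15 + 13/30 + 1 = 47/30 ≈ 1.567 bits/symbol.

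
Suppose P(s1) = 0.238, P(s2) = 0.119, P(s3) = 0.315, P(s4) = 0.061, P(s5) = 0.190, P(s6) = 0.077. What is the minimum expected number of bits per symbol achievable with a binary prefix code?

Repeatedly combine the two least-probable nodes; the expected code length is the sum of the merged weights.
merge 61/1000 + 77/1000 → 69/500
merge 119/1000 + 69/500 → 257/1000
merge 19/100 + 119/500 → 107/250
merge 257/1000 + 63/200 → 143/250
merge 107/250 + 143/250 → 1
L = 69/500 + 257/1000 + 107/250 + 143/250 + 1 = 479/200 = 2.395 bits/symbol.

2.395 bits/symbol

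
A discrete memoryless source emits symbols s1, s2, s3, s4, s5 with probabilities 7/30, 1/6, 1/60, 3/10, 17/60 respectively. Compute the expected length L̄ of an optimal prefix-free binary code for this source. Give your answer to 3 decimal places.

Repeatedly combine the two least-probable nodes; the expected code length is the sum of the merged weights.
merge 1/60 + 1/6 → 11/60
merge 11/60 + 7/30 → 5/12
merge 17/60 + 3/10 → 7/12
merge 5/12 + 7/12 → 1
L = 11/60 + 5/12 + 7/12 + 1 = 131/60 ≈ 2.183 bits/symbol.

2.183 bits/symbol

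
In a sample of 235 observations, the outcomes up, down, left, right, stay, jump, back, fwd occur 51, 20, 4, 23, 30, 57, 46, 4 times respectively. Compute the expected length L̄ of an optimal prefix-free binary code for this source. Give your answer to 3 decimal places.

Probabilities are the counts divided by 235.
Repeatedly combine the two least-probable nodes; the expected code length is the sum of the merged weights.
merge 4/235 + 4/235 → 8/235
merge 8/235 + 4/47 → 28/235
merge 23/235 + 28/235 → 51/235
merge 6/47 + 46/235 → 76/235
merge 51/235 + 51/235 → 102/235
merge 57/235 + 76/235 → 133/235
merge 102/235 + 133/235 → 1
L = 8/235 + 28/235 + 51/235 + 76/235 + 102/235 + 133/235 + 1 = 633/235 ≈ 2.694 bits/symbol.

2.694 bits/symbol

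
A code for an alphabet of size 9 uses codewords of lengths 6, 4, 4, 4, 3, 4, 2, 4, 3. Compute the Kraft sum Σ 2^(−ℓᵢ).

With common denominator 2^6 = 64: Σ 2^(−ℓᵢ) = 1/64 + 4/64 + 4/64 + 4/64 + 8/64 + 4/64 + 16/64 + 4/64 + 8/64 = 53/64 = 0.828125.

0.828125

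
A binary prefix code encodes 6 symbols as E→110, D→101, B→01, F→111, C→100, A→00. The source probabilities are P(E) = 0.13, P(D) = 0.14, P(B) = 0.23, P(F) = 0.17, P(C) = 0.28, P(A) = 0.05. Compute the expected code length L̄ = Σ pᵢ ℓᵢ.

L̄ = Σ pᵢ·ℓᵢ = 0.13·3 + 0.14·3 + 0.23·2 + 0.17·3 + 0.28·3 + 0.05·2 = 2.72 bits/symbol.

2.72 bits/symbol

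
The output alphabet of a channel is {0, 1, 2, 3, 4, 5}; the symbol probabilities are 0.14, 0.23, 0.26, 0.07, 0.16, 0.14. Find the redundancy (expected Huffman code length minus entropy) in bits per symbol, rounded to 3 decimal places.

Entropy H = −Σ p log₂ p ≈ 2.4787 bits.
Huffman merges: 7/100+7/50→21/100; 7/50+4/25→3/10; 21/100+23/100→11/25; 13/50+3/10→14/25; 11/25+14/25→1. L = 251/100 ≈ 2.5100.
L − H = 2.5100 − 2.4787 = 0.031 bits.

0.031 bits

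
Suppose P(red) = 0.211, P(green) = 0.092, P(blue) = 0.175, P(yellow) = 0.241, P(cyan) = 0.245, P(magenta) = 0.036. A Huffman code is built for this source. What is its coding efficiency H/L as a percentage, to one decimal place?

98.5%

Entropy H = −Σ p log₂ p ≈ 2.3949 bits.
Huffman merges: 9/250+23/250→16/125; 16/125+7/40→303/1000; 211/1000+241/1000→113/250; 49/200+303/1000→137/250; 113/250+137/250→1. L = 2431/1000 ≈ 2.4310.
Efficiency = H/L = 2.3949/2.4310 = 98.5%.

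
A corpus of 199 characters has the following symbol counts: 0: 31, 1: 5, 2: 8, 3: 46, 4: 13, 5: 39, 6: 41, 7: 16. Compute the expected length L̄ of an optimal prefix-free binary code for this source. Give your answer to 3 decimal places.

2.759 bits/symbol

Probabilities are the counts divided by 199.
Repeatedly combine the two least-probable nodes; the expected code length is the sum of the merged weights.
merge 5/199 + 8/199 → 13/199
merge 13/199 + 13/199 → 26/199
merge 16/199 + 26/199 → 42/199
merge 31/199 + 39/199 → 70/199
merge 41/199 + 42/199 → 83/199
merge 46/199 + 70/199 → 116/199
merge 83/199 + 116/199 → 1
L = 13/199 + 26/199 + 42/199 + 70/199 + 83/199 + 116/199 + 1 = 549/199 ≈ 2.759 bits/symbol.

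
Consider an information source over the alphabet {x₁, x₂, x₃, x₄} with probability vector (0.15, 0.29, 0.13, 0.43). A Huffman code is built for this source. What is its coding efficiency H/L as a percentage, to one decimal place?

99.2%

Entropy H = −Σ p log₂ p ≈ 1.8347 bits.
Huffman merges: 13/100+3/20→7/25; 7/25+29/100→57/100; 43/100+57/100→1. L = 37/20 ≈ 1.8500.
Efficiency = H/L = 1.8347/1.8500 = 99.2%.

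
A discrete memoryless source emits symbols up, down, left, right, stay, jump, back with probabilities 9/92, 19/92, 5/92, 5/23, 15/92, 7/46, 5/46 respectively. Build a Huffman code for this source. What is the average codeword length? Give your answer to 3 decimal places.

2.728 bits/symbol

Repeatedly combine the two least-probable nodes; the expected code length is the sum of the merged weights.
merge 5/92 + 9/92 → 7/46
merge 5/46 + 7/46 → 6/23
merge 7/46 + 15/92 → 29/92
merge 19/92 + 5/23 → 39/92
merge 6/23 + 29/92 → 53/92
merge 39/92 + 53/92 → 1
L = 7/46 + 6/23 + 29/92 + 39/92 + 53/92 + 1 = 251/92 ≈ 2.728 bits/symbol.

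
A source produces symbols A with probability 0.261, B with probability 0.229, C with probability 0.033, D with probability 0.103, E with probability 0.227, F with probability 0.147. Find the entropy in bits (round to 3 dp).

2.385 bits

H = −Σ pᵢ log₂ pᵢ.
−0.261·log₂(0.261) = 0.5058
−0.229·log₂(0.229) = 0.4870
−0.033·log₂(0.033) = 0.1624
−0.103·log₂(0.103) = 0.3378
−0.227·log₂(0.227) = 0.4856
−0.147·log₂(0.147) = 0.4066
Sum ≈ 2.3852 → 2.385 bits.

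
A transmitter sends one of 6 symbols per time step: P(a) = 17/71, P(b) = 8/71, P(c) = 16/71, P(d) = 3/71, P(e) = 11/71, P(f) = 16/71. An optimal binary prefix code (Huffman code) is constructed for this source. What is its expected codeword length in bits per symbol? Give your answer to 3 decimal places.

2.465 bits/symbol

Repeatedly combine the two least-probable nodes; the expected code length is the sum of the merged weights.
merge 3/71 + 8/71 → 11/71
merge 11/71 + 11/71 → 22/71
merge 16/71 + 16/71 → 32/71
merge 17/71 + 22/71 → 39/71
merge 32/71 + 39/71 → 1
L = 11/71 + 22/71 + 32/71 + 39/71 + 1 = 175/71 ≈ 2.465 bits/symbol.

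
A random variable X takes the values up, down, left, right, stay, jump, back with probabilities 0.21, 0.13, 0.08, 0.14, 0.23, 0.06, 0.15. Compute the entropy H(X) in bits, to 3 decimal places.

2.686 bits

H = −Σ pᵢ log₂ pᵢ.
−0.21·log₂(0.21) = 0.4728
−0.13·log₂(0.13) = 0.3826
−0.08·log₂(0.08) = 0.2915
−0.14·log₂(0.14) = 0.3971
−0.23·log₂(0.23) = 0.4877
−0.06·log₂(0.06) = 0.2435
−0.15·log₂(0.15) = 0.4105
Sum ≈ 2.6858 → 2.686 bits.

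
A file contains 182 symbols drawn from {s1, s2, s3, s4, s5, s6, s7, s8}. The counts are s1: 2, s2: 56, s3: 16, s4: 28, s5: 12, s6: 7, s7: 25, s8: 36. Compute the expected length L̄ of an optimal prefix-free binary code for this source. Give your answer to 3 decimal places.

Probabilities are the counts divided by 182.
Repeatedly combine the two least-probable nodes; the expected code length is the sum of the merged weights.
merge 1/91 + 1/26 → 9/182
merge 9/182 + 6/91 → 3/26
merge 8/91 + 3/26 → 37/182
merge 25/182 + 2/13 → 53/182
merge 18/91 + 37/182 → 73/182
merge 53/182 + 4/13 → 109/182
merge 73/182 + 109/182 → 1
L = 9/182 + 3/26 + 37/182 + 53/182 + 73/182 + 109/182 + 1 = 242/91 ≈ 2.659 bits/symbol.

2.659 bits/symbol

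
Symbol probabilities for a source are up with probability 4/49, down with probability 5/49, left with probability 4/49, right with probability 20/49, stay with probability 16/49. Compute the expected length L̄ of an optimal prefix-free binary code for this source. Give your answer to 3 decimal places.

2.020 bits/symbol

Repeatedly combine the two least-probable nodes; the expected code length is the sum of the merged weights.
merge 4/49 + 4/49 → 8/49
merge 5/49 + 8/49 → 13/49
merge 13/49 + 16/49 → 29/49
merge 20/49 + 29/49 → 1
L = 8/49 + 13/49 + 29/49 + 1 = 99/49 ≈ 2.020 bits/symbol.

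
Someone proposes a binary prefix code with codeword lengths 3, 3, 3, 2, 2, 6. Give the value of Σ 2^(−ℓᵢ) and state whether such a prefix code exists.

0.890625; yes

With common denominator 2^6 = 64: Σ 2^(−ℓᵢ) = 8/64 + 8/64 + 8/64 + 16/64 + 16/64 + 1/64 = 57/64 = 0.890625.
Kraft's inequality requires Σ ≤ 1; here Σ = 0.890625 ≤ 1, so such a prefix code exists.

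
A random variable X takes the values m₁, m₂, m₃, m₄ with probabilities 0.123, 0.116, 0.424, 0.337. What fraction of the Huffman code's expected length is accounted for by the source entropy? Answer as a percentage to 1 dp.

Entropy H = −Σ p log₂ p ≈ 1.7860 bits.
Huffman merges: 29/250+123/1000→239/1000; 239/1000+337/1000→72/125; 53/125+72/125→1. L = 363/200 ≈ 1.8150.
Efficiency = H/L = 1.7860/1.8150 = 98.4%.

98.4%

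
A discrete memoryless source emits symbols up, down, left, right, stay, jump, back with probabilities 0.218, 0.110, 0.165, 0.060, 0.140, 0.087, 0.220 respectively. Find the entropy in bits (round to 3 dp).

2.686 bits

H = −Σ pᵢ log₂ pᵢ.
−0.218·log₂(0.218) = 0.4791
−0.110·log₂(0.110) = 0.3503
−0.165·log₂(0.165) = 0.4289
−0.060·log₂(0.060) = 0.2435
−0.140·log₂(0.140) = 0.3971
−0.087·log₂(0.087) = 0.3065
−0.220·log₂(0.220) = 0.4806
Sum ≈ 2.6860 → 2.686 bits.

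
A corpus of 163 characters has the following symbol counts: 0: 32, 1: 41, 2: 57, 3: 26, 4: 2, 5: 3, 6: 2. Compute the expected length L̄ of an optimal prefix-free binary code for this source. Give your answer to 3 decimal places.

2.270 bits/symbol

Probabilities are the counts divided by 163.
Repeatedly combine the two least-probable nodes; the expected code length is the sum of the merged weights.
merge 2/163 + 2/163 → 4/163
merge 3/163 + 4/163 → 7/163
merge 7/163 + 26/163 → 33/163
merge 32/163 + 33/163 → 65/163
merge 41/163 + 57/163 → 98/163
merge 65/163 + 98/163 → 1
L = 4/163 + 7/163 + 33/163 + 65/163 + 98/163 + 1 = 370/163 ≈ 2.270 bits/symbol.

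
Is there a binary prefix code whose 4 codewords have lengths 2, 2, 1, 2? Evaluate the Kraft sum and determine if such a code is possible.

With common denominator 2^2 = 4: Σ 2^(−ℓᵢ) = 1/4 + 1/4 + 2/4 + 1/4 = 5/4 = 1.25.
Kraft's inequality requires Σ ≤ 1; here Σ = 1.25 > 1, so no such prefix code exists.

1.25; no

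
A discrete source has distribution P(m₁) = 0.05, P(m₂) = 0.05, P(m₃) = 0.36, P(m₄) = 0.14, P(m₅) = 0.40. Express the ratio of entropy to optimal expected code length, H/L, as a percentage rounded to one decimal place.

Entropy H = −Σ p log₂ p ≈ 1.8887 bits.
Huffman merges: 1/20+1/20→1/10; 1/10+7/50→6/25; 6/25+9/25→3/5; 2/5+3/5→1. L = 97/50 ≈ 1.9400.
Efficiency = H/L = 1.8887/1.9400 = 97.4%.

97.4%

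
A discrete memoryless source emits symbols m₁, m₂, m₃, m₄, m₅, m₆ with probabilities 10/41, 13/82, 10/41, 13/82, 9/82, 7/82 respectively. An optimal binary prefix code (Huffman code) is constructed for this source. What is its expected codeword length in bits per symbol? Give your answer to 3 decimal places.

Repeatedly combine the two least-probable nodes; the expected code length is the sum of the merged weights.
merge 7/82 + 9/82 → 8/41
merge 13/82 + 13/82 → 13/41
merge 8/41 + 10/41 → 18/41
merge 10/41 + 13/41 → 23/41
merge 18/41 + 23/41 → 1
L = 8/41 + 13/41 + 18/41 + 23/41 + 1 = 103/41 ≈ 2.512 bits/symbol.

2.512 bits/symbol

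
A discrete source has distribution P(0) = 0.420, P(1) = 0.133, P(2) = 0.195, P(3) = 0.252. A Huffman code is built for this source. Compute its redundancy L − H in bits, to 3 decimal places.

Entropy H = −Σ p log₂ p ≈ 1.8737 bits.
Huffman merges: 133/1000+39/200→41/125; 63/250+41/125→29/50; 21/50+29/50→1. L = 477/250 ≈ 1.9080.
L − H = 1.9080 − 1.8737 = 0.034 bits.

0.034 bits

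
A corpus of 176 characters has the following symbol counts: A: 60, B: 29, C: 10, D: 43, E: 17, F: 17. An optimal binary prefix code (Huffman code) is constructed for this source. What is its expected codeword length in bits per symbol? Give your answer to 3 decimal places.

Probabilities are the counts divided by 176.
Repeatedly combine the two least-probable nodes; the expected code length is the sum of the merged weights.
merge 5/88 + 17/176 → 27/176
merge 17/176 + 27/176 → 1/4
merge 29/176 + 43/176 → 9/22
merge 1/4 + 15/44 → 13/22
merge 9/22 + 13/22 → 1
L = 27/176 + 1/4 + 9/22 + 13/22 + 1 = 423/176 ≈ 2.403 bits/symbol.

2.403 bits/symbol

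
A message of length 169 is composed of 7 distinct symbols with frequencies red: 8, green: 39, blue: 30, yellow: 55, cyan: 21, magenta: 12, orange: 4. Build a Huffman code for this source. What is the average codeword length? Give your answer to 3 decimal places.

2.479 bits/symbol

Probabilities are the counts divided by 169.
Repeatedly combine the two least-probable nodes; the expected code length is the sum of the merged weights.
merge 4/169 + 8/169 → 12/169
merge 12/169 + 12/169 → 24/169
merge 21/169 + 24/169 → 45/169
merge 30/169 + 3/13 → 69/169
merge 45/169 + 55/169 → 100/169
merge 69/169 + 100/169 → 1
L = 12/169 + 24/169 + 45/169 + 69/169 + 100/169 + 1 = 419/169 ≈ 2.479 bits/symbol.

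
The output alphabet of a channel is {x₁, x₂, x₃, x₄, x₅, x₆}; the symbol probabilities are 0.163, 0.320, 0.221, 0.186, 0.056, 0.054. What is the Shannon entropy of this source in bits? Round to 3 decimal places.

2.346 bits

H = −Σ pᵢ log₂ pᵢ.
−0.163·log₂(0.163) = 0.4266
−0.320·log₂(0.320) = 0.5260
−0.221·log₂(0.221) = 0.4813
−0.186·log₂(0.186) = 0.4514
−0.056·log₂(0.056) = 0.2329
−0.054·log₂(0.054) = 0.2274
Sum ≈ 2.3455 → 2.346 bits.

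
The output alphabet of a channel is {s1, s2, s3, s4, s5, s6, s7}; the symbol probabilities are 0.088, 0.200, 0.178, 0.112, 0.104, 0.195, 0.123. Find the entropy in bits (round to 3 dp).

H = −Σ pᵢ log₂ pᵢ.
−0.088·log₂(0.088) = 0.3086
−0.200·log₂(0.200) = 0.4644
−0.178·log₂(0.178) = 0.4432
−0.112·log₂(0.112) = 0.3537
−0.104·log₂(0.104) = 0.3396
−0.195·log₂(0.195) = 0.4599
−0.123·log₂(0.123) = 0.3719
Sum ≈ 2.7413 → 2.741 bits.

2.741 bits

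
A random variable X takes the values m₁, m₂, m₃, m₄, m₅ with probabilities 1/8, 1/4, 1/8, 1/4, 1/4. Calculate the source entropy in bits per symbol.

Each probability is a power of 1/2, so log₂(1/p) is an integer.
H = Σ p·log₂(1/p) = 1/8·3 + 1/4·2 + 1/8·3 + 1/4·2 + 1/4·2 = 2.25 bits.

2.25 bits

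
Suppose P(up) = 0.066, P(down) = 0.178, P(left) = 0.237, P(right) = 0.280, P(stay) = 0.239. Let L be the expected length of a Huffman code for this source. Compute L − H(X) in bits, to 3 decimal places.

0.042 bits

Entropy H = −Σ p log₂ p ≈ 2.2020 bits.
Huffman merges: 33/500+89/500→61/250; 237/1000+239/1000→119/250; 61/250+7/25→131/250; 119/250+131/250→1. L = 561/250 ≈ 2.2440.
L − H = 2.2440 − 2.2020 = 0.042 bits.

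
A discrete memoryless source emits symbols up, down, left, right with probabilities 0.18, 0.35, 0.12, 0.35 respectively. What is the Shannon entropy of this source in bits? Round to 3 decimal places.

H = −Σ pᵢ log₂ pᵢ.
−0.18·log₂(0.18) = 0.4453
−0.35·log₂(0.35) = 0.5301
−0.12·log₂(0.12) = 0.3671
−0.35·log₂(0.35) = 0.5301
Sum ≈ 1.8726 → 1.873 bits.

1.873 bits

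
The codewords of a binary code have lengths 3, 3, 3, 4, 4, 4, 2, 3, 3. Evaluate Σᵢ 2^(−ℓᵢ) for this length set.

With common denominator 2^4 = 16: Σ 2^(−ℓᵢ) = 2/16 + 2/16 + 2/16 + 1/16 + 1/16 + 1/16 + 4/16 + 2/16 + 2/16 = 17/16 = 1.0625.

1.0625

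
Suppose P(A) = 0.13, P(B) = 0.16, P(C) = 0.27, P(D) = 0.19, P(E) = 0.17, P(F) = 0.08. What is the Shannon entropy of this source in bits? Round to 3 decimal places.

2.497 bits

H = −Σ pᵢ log₂ pᵢ.
−0.13·log₂(0.13) = 0.3826
−0.16·log₂(0.16) = 0.4230
−0.27·log₂(0.27) = 0.5100
−0.19·log₂(0.19) = 0.4552
−0.17·log₂(0.17) = 0.4346
−0.08·log₂(0.08) = 0.2915
Sum ≈ 2.4970 → 2.497 bits.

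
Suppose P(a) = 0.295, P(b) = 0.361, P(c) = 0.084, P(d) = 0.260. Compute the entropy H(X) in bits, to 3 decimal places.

1.856 bits

H = −Σ pᵢ log₂ pᵢ.
−0.295·log₂(0.295) = 0.5196
−0.361·log₂(0.361) = 0.5306
−0.084·log₂(0.084) = 0.3002
−0.260·log₂(0.260) = 0.5053
Sum ≈ 1.8557 → 1.856 bits.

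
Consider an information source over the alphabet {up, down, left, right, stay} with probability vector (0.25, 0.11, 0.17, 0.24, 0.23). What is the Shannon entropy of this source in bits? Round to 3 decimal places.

2.267 bits

H = −Σ pᵢ log₂ pᵢ.
−0.25·log₂(0.25) = 0.5000
−0.11·log₂(0.11) = 0.3503
−0.17·log₂(0.17) = 0.4346
−0.24·log₂(0.24) = 0.4941
−0.23·log₂(0.23) = 0.4877
Sum ≈ 2.2667 → 2.267 bits.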